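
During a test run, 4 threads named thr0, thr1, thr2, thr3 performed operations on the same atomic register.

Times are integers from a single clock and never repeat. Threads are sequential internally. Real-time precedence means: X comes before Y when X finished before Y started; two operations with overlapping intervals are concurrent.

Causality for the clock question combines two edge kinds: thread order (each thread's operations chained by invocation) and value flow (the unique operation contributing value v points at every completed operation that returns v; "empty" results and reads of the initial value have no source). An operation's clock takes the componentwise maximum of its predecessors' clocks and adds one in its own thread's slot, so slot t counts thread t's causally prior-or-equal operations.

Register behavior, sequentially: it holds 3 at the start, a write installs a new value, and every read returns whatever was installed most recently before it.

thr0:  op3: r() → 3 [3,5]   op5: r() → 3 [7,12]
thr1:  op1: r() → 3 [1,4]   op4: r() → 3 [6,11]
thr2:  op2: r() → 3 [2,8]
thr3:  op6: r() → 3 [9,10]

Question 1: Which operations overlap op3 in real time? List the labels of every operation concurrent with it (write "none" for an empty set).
op3 spans [3,5]; an op avoiding the whole window 3..5 is ordered, any other is concurrent
op1 [1,4]: concurrent
op2 [2,8]: concurrent
op4 [6,11]: after
op5 [7,12]: after
op6 [9,10]: after

op1, op2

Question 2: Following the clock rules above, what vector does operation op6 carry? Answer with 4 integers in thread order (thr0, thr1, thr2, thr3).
op6 (invocation 9): nothing precedes it; thr3's component alone gives (0, 0, 0, 1)
op2 (invocation 2): nothing precedes it; thr2's component alone gives (0, 0, 1, 0)
op1 (invocation 1): nothing precedes it; thr1's component alone gives (0, 1, 0, 0)
op3 (invocation 3): nothing precedes it; thr0's component alone gives (1, 0, 0, 0)
op4, invoked 6, takes VC(op1)=(0, 1, 0, 0) under max, adds 1 for thr1 → (0, 2, 0, 0)
op5, invoked 7, takes VC(op3)=(1, 0, 0, 0) under max, adds 1 for thr0 → (2, 0, 0, 0)
target: VC(op6) = (0, 0, 0, 1)

(0, 0, 0, 1)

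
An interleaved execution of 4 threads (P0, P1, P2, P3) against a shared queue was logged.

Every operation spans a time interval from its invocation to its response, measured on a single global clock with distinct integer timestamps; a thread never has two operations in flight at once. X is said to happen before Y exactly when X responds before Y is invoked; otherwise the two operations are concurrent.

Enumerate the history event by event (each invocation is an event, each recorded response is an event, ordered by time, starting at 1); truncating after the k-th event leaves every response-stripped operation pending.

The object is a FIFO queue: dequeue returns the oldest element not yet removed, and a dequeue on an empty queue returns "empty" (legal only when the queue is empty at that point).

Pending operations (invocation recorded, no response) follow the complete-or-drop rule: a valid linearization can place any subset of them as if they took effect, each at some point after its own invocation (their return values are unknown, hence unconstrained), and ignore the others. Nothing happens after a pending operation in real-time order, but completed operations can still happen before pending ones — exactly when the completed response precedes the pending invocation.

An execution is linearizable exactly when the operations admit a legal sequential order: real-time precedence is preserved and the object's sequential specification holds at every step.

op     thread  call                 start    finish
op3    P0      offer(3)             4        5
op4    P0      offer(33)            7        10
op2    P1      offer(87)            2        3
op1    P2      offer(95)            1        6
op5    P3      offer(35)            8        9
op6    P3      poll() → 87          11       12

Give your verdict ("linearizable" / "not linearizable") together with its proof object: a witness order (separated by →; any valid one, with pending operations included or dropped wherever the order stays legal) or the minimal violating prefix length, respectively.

linearizable — witness: op2 → op1 → op3 → op4 → op5 → op6

1. op2 offer(87), leaving queue <87>
2. op1 offer(95), leaving queue <87,95>
3. op3 offer(3), leaving queue <87,95,3>
4. op4 offer(33), leaving queue <87,95,3,33>
5. op5 offer(35), leaving queue <87,95,3,33,35>
6. op6 poll() → 87, leaving queue <95,3,33,35>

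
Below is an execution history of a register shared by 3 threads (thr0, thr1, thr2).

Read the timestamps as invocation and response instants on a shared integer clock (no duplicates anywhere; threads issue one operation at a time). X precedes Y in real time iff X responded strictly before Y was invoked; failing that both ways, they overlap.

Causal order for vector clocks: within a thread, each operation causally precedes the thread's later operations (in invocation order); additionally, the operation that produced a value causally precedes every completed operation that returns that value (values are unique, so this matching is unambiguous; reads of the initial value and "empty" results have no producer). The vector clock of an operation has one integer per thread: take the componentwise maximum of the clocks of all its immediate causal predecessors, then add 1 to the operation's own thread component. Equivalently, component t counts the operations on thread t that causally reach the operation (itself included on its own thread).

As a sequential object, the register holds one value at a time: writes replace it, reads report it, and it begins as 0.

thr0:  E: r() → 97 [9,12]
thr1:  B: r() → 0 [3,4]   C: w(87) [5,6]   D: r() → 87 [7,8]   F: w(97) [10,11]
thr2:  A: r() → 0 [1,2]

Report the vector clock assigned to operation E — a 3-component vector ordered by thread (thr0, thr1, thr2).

A, invoked 1, has no incoming edges; only thr2's bump applies → (0, 0, 1)
B, invoked 3, has no incoming edges; only thr1's bump applies → (0, 1, 0)
from VC(B)=(0, 1, 0), C (invoked 5) maxes components and bumps thr1 → (0, 2, 0)
from VC(C)=(0, 2, 0), D (invoked 7) maxes components and bumps thr1 → (0, 3, 0)
from VC(D)=(0, 3, 0), F (invoked 10) maxes components and bumps thr1 → (0, 4, 0)
from VC(F)=(0, 4, 0), E (invoked 9) maxes components and bumps thr0 → (1, 4, 0)
target: VC(E) = (1, 4, 0)

(1, 4, 0)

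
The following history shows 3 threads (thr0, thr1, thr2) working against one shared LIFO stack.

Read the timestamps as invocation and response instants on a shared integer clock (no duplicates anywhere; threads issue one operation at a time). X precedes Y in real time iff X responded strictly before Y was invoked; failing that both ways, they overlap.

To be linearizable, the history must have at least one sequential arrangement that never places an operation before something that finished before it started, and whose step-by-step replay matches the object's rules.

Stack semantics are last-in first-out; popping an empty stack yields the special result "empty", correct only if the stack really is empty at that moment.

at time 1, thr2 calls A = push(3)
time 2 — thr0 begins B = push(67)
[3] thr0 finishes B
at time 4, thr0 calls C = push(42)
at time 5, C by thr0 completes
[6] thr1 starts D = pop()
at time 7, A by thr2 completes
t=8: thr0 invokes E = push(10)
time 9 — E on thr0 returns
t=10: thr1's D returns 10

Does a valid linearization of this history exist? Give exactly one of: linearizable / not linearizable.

witness order: A, B, C, E, D
after step 1 (A push(3)): stack <3>
after step 2 (B push(67)): stack <3,67>
after step 3 (C push(42)): stack <3,67,42>
after step 4 (E push(10)): stack <3,67,42,10>
after step 5 (D pop() → 10): stack <3,67,42>

linearizable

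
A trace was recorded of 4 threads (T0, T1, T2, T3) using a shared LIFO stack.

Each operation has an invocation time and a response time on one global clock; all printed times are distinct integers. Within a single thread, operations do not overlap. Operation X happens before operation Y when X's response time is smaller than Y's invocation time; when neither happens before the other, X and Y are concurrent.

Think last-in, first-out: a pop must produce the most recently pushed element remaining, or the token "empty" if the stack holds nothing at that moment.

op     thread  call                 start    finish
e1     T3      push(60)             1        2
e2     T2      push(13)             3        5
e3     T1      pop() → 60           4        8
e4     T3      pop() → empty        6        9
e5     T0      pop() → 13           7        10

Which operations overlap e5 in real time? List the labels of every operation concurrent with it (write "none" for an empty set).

e3, e4

concurrent with e5 ([7,10]): every op whose interval crosses 7..10
e1 [1,2]: before
e2 [3,5]: before
e3 [4,8]: concurrent
e4 [6,9]: concurrent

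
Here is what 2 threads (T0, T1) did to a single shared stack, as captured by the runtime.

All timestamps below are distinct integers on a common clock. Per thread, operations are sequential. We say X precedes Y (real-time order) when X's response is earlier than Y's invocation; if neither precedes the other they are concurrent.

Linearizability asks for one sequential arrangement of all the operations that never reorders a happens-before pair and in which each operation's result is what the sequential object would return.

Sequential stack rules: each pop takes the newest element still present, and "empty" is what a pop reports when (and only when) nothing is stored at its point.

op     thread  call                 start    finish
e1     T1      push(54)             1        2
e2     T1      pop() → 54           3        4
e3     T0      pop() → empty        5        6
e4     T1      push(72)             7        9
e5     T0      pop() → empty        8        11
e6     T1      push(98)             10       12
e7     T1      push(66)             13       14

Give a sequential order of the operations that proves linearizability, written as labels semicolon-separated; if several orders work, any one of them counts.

e1; e2; e3; e5; e4; e6; e7

after step 1 (e1 push(54)): stack <54>
after step 2 (e2 pop() → 54): stack <>
after step 3 (e3 pop() → empty): stack <>
after step 4 (e5 pop() → empty): stack <>
after step 5 (e4 push(72)): stack <72>
after step 6 (e6 push(98)): stack <72,98>
after step 7 (e7 push(66)): stack <72,98,66>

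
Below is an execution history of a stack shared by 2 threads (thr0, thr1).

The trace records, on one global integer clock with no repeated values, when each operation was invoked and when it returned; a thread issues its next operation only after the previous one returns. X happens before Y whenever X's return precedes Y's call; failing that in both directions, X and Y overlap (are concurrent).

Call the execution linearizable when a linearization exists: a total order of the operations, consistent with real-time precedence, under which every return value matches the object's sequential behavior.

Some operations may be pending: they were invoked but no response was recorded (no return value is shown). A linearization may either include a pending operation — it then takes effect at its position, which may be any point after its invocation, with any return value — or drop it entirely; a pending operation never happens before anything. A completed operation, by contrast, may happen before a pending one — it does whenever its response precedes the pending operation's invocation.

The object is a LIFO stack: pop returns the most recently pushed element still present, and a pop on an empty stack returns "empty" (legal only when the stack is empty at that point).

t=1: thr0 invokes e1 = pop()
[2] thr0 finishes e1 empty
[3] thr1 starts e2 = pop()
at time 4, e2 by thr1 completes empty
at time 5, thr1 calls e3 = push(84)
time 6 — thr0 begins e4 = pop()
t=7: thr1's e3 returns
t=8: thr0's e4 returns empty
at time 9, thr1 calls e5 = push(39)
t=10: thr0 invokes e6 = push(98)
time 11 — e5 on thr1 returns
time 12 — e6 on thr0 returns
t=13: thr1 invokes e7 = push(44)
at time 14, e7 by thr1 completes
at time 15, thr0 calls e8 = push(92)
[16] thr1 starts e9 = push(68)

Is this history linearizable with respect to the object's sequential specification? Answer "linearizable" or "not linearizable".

linearizable

one valid linearization: e1, e2, e4, e3, e5, e6, e7
step 1: e1 pop() → empty — stack <>
step 2: e2 pop() → empty — stack <>
step 3: e4 pop() → empty — stack <>
step 4: e3 push(84) — stack <84>
step 5: e5 push(39) — stack <84,39>
step 6: e6 push(98) — stack <84,39,98>
step 7: e7 push(44) — stack <84,39,98,44>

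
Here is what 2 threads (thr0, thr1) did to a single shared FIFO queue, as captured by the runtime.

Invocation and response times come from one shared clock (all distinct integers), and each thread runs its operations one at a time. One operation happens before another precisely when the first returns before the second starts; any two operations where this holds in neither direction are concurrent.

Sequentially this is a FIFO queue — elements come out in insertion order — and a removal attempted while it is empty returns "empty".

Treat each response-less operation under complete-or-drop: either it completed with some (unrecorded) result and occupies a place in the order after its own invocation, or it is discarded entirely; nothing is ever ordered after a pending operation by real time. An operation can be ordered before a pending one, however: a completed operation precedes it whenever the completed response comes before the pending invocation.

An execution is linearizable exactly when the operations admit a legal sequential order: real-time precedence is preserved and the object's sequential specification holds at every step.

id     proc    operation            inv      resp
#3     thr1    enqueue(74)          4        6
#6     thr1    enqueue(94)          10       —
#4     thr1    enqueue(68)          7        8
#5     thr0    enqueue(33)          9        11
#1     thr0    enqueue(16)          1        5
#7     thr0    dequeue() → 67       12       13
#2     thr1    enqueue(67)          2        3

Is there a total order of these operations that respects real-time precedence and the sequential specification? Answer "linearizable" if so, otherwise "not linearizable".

a witness: #2, #1, #3, #4, #5, #6, #7
step 1: #2 enqueue(67) — queue <67>
step 2: #1 enqueue(16) — queue <67,16>
step 3: #3 enqueue(74) — queue <67,16,74>
step 4: #4 enqueue(68) — queue <67,16,74,68>
step 5: #5 enqueue(33) — queue <67,16,74,68,33>
step 6: #6 enqueue(94) (pending, included) — queue <67,16,74,68,33,94>
step 7: #7 dequeue() → 67 — queue <16,74,68,33,94>

linearizable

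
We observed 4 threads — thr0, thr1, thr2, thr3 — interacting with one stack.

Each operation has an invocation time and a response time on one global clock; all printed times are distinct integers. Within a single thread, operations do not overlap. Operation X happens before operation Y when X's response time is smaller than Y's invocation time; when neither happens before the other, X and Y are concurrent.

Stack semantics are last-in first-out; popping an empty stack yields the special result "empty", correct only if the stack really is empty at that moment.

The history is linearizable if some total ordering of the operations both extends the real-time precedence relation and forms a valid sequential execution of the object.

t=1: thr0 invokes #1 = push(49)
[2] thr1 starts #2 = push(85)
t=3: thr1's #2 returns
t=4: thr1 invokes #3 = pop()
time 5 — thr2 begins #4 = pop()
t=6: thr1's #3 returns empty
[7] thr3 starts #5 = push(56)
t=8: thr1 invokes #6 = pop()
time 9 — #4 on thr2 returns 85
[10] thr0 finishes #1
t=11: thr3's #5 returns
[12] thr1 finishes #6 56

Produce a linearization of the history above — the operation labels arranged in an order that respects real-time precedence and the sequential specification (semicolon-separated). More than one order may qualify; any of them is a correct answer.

#2; #4; #3; #1; #5; #6

1. #2 push(85), leaving stack <85>
2. #4 pop() → 85, leaving stack <>
3. #3 pop() → empty, leaving stack <>
4. #1 push(49), leaving stack <49>
5. #5 push(56), leaving stack <49,56>
6. #6 pop() → 56, leaving stack <49>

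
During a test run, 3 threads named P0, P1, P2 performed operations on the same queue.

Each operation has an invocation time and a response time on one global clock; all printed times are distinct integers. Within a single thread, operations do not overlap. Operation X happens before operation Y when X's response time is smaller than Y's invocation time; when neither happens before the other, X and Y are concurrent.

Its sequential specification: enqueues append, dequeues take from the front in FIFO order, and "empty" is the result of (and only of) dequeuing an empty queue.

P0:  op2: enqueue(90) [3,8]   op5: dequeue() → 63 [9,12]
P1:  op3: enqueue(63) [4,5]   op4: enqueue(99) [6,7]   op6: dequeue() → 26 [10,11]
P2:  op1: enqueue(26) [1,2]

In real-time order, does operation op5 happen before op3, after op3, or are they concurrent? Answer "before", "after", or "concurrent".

op5 spans [9,12], op3 spans [4,5]
resp(op3)=5 < inv(op5)=9

after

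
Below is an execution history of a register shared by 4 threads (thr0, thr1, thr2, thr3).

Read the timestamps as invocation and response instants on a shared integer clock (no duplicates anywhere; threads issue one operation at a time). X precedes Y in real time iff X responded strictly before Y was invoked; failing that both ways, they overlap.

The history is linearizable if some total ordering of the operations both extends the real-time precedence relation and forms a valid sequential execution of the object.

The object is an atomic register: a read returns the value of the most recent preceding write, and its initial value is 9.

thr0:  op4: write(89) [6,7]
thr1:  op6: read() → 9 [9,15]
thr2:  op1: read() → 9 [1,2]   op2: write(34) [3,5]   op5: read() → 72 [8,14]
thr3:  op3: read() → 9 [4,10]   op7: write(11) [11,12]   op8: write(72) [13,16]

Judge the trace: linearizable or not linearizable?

the violation lands at event 15, op6's response at time 15: events 1..14 linearize, events 1..15 do not
every one of the 24 real-time-consistent orders over 7 completed register ops fails the sequential spec
include/drop combinations of the 1 pending operation (op8) were all tried; none helps
one such order, op1, op2, op3, op4, op5, op6, op7 (pending dropped), breaks at step 3 where op3 read() → 9 is illegal
one such order, op1, op2, op3, op4, op5, op7, op6 (pending dropped), breaks at step 3 where op3 read() → 9 is illegal

not linearizable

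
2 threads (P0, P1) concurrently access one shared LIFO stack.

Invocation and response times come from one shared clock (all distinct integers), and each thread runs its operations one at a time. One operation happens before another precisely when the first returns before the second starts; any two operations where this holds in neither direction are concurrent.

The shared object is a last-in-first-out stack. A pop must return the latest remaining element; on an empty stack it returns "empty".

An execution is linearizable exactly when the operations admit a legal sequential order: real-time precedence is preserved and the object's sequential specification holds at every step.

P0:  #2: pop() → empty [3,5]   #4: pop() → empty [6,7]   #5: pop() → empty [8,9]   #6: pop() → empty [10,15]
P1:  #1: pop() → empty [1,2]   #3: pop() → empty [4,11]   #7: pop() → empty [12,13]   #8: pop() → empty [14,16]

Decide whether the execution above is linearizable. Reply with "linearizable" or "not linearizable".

a witness: #1, #2, #3, #4, #5, #6, #7, #8
step 1: #1 pop() → empty — stack <>
step 2: #2 pop() → empty — stack <>
step 3: #3 pop() → empty — stack <>
step 4: #4 pop() → empty — stack <>
step 5: #5 pop() → empty — stack <>
step 6: #6 pop() → empty — stack <>
step 7: #7 pop() → empty — stack <>
step 8: #8 pop() → empty — stack <>

linearizable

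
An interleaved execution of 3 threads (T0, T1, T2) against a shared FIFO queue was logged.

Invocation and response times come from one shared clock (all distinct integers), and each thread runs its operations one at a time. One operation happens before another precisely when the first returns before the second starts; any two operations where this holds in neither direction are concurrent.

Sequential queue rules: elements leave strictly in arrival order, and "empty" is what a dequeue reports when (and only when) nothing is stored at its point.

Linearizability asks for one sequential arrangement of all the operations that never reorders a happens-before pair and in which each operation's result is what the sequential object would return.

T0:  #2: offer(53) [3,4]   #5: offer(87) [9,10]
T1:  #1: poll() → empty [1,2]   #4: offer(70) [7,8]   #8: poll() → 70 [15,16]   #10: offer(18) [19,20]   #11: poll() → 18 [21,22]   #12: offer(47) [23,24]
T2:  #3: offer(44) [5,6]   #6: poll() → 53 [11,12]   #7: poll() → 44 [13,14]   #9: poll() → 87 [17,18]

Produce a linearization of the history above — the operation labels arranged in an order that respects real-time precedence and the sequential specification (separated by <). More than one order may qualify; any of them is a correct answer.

#1 < #2 < #3 < #4 < #5 < #6 < #7 < #8 < #9 < #10 < #11 < #12

step 1: #1 poll() → empty — queue <>
step 2: #2 offer(53) — queue <53>
step 3: #3 offer(44) — queue <53,44>
step 4: #4 offer(70) — queue <53,44,70>
step 5: #5 offer(87) — queue <53,44,70,87>
step 6: #6 poll() → 53 — queue <44,70,87>
step 7: #7 poll() → 44 — queue <70,87>
step 8: #8 poll() → 70 — queue <87>
step 9: #9 poll() → 87 — queue <>
step 10: #10 offer(18) — queue <18>
step 11: #11 poll() → 18 — queue <>
step 12: #12 offer(47) — queue <47>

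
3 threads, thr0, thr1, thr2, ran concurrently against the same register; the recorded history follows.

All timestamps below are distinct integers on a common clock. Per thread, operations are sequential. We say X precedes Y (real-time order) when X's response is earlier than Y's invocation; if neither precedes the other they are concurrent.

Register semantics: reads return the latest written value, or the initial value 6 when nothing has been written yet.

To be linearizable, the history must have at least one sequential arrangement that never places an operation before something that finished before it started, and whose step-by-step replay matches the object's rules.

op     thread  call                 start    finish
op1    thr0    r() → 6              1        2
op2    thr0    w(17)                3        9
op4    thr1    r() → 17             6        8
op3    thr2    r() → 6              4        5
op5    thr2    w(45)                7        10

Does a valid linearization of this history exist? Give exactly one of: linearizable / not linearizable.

witness order: op1, op3, op2, op4, op5
step 1: op1 r() → 6 — value 6
step 2: op3 r() → 6 — value 6
step 3: op2 w(17) — value 17
step 4: op4 r() → 17 — value 17
step 5: op5 w(45) — value 45

linearizable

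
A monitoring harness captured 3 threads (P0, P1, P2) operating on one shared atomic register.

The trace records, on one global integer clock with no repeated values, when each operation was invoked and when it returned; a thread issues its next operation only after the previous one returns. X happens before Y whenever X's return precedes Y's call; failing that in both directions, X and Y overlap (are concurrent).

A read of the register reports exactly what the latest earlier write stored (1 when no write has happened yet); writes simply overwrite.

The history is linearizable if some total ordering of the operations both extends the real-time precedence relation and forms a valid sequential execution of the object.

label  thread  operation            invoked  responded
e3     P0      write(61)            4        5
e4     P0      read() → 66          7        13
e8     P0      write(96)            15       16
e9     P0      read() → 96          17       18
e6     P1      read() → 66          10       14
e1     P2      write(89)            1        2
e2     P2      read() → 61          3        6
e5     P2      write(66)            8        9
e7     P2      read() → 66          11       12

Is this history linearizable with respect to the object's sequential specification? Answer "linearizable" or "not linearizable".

one valid linearization: e1, e3, e2, e5, e4, e6, e7, e8, e9
1. e1 write(89), leaving value 89
2. e3 write(61), leaving value 61
3. e2 read() → 61, leaving value 61
4. e5 write(66), leaving value 66
5. e4 read() → 66, leaving value 66
6. e6 read() → 66, leaving value 66
7. e7 read() → 66, leaving value 66
8. e8 write(96), leaving value 96
9. e9 read() → 96, leaving value 96

linearizable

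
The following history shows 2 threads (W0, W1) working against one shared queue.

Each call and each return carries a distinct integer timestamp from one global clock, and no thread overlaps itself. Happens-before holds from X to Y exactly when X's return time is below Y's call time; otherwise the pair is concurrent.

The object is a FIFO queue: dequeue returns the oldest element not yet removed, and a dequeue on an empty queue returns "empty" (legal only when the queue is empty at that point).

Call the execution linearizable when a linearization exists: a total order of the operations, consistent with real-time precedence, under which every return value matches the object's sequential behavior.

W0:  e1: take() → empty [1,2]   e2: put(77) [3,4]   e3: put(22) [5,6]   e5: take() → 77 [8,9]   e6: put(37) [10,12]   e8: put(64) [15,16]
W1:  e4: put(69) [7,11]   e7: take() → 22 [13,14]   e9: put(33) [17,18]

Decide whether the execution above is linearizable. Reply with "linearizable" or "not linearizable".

a witness: e1, e2, e3, e4, e5, e6, e7, e8, e9
1. e1 take() → empty, leaving queue <>
2. e2 put(77), leaving queue <77>
3. e3 put(22), leaving queue <77,22>
4. e4 put(69), leaving queue <77,22,69>
5. e5 take() → 77, leaving queue <22,69>
6. e6 put(37), leaving queue <22,69,37>
7. e7 take() → 22, leaving queue <69,37>
8. e8 put(64), leaving queue <69,37,64>
9. e9 put(33), leaving queue <69,37,64,33>

linearizable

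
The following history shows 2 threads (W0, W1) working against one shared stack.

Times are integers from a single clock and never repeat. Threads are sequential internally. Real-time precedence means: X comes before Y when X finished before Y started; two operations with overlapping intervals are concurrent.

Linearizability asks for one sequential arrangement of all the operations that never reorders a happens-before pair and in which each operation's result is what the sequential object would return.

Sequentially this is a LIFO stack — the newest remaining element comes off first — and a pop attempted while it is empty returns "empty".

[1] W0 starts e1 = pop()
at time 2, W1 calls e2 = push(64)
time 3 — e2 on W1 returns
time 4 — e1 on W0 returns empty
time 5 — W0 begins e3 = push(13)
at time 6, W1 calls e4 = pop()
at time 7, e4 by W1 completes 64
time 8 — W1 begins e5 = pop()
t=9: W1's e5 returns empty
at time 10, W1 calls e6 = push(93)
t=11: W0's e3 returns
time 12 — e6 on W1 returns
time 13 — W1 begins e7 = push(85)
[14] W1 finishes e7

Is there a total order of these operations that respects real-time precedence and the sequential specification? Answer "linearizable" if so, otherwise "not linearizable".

linearizable

witness order: e1, e2, e4, e5, e3, e6, e7
step 1: e1 pop() → empty — stack <>
step 2: e2 push(64) — stack <64>
step 3: e4 pop() → 64 — stack <>
step 4: e5 pop() → empty — stack <>
step 5: e3 push(13) — stack <13>
step 6: e6 push(93) — stack <13,93>
step 7: e7 push(85) — stack <13,93,85>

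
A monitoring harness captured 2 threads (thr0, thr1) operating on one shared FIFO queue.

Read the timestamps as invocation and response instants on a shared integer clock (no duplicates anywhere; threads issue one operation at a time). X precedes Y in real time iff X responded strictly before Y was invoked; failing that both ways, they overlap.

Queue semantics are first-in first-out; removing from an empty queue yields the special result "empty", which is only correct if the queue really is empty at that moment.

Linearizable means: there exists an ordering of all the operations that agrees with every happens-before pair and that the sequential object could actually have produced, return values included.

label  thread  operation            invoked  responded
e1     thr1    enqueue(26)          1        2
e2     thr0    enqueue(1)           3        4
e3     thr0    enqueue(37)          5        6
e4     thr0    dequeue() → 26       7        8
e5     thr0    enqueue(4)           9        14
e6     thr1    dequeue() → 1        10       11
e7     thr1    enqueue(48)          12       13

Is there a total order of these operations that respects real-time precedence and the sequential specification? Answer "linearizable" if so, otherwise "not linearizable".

one valid linearization: e1, e2, e3, e4, e5, e6, e7
after step 1 (e1 enqueue(26)): queue <26>
after step 2 (e2 enqueue(1)): queue <26,1>
after step 3 (e3 enqueue(37)): queue <26,1,37>
after step 4 (e4 dequeue() → 26): queue <1,37>
after step 5 (e5 enqueue(4)): queue <1,37,4>
after step 6 (e6 dequeue() → 1): queue <37,4>
after step 7 (e7 enqueue(48)): queue <37,4,48>

linearizable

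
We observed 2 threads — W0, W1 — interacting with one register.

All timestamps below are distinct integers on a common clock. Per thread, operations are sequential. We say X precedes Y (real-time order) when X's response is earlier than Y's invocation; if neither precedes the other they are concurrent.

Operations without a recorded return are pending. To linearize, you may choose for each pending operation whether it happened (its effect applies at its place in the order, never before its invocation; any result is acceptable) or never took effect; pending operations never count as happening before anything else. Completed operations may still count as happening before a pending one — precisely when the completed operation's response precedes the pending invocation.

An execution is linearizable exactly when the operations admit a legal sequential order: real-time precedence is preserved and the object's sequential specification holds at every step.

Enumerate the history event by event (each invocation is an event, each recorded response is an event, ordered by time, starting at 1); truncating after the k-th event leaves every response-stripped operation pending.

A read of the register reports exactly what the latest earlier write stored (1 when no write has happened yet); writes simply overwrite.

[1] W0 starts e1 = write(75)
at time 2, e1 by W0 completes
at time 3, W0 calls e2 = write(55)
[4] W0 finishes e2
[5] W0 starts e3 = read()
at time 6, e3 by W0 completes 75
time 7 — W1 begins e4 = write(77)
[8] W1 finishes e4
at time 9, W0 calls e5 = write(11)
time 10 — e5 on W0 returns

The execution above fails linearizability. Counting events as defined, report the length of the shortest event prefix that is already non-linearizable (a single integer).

6

one valid order for events 1..5 is e1, e2:
step 1: e1 write(75) — value 75
step 2: e2 write(55) — value 55
at event 6 (e3's time-6 response) nothing linearizes any more
take e1, e2, e3: step 3 already fails, because e3 read() → 75 cannot occur there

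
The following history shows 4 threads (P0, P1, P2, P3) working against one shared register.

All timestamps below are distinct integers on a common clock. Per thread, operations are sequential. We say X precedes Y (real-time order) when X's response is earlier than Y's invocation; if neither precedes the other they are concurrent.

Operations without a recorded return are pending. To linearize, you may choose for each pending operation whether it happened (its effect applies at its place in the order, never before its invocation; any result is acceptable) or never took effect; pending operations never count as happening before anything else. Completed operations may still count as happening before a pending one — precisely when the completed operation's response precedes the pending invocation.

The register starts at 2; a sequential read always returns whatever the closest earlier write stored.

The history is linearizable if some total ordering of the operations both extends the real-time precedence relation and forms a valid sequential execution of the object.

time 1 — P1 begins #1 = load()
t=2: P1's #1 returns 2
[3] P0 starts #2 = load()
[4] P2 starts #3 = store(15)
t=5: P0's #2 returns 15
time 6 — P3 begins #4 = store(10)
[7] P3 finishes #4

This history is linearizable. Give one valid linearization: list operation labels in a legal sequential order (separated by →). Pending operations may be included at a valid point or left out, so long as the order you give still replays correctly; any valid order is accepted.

#1 → #3 → #2 → #4

step 1: #1 load() → 2 — value 2
step 2: #3 store(15) (pending, included) — value 15
step 3: #2 load() → 15 — value 15
step 4: #4 store(10) — value 10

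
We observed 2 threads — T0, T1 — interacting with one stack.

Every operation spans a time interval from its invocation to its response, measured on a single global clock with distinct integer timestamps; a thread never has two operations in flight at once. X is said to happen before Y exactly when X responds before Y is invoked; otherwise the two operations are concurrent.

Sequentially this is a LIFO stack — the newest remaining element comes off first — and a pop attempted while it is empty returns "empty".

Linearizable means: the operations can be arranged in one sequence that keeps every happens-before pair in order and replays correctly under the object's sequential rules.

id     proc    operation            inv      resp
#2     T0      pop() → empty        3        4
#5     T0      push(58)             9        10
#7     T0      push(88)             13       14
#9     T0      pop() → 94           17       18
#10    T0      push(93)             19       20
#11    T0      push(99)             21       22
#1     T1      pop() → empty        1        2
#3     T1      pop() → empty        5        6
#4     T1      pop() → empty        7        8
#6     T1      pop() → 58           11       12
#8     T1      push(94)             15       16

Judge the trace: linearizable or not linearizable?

linearizable

a witness: #1, #2, #3, #4, #5, #6, #7, #8, #9, #10, #11
after step 1 (#1 pop() → empty): stack <>
after step 2 (#2 pop() → empty): stack <>
after step 3 (#3 pop() → empty): stack <>
after step 4 (#4 pop() → empty): stack <>
after step 5 (#5 push(58)): stack <58>
after step 6 (#6 pop() → 58): stack <>
after step 7 (#7 push(88)): stack <88>
after step 8 (#8 push(94)): stack <88,94>
after step 9 (#9 pop() → 94): stack <88>
after step 10 (#10 push(93)): stack <88,93>
after step 11 (#11 push(99)): stack <88,93,99>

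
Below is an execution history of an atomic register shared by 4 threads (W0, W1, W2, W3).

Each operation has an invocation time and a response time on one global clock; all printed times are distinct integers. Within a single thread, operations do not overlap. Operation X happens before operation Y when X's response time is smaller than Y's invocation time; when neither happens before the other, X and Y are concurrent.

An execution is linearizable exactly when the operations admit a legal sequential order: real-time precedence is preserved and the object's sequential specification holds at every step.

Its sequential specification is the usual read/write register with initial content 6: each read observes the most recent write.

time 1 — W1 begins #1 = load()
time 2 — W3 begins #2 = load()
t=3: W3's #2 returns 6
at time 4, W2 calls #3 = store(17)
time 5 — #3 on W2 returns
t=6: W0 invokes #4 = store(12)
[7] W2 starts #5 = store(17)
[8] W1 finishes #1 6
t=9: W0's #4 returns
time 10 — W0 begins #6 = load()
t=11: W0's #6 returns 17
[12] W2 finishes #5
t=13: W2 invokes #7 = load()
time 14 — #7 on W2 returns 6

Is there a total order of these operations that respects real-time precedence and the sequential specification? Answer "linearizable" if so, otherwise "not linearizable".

not linearizable

already the first 14 events (up to #7's response at time 14) admit no linearization; the first 13 still do
real-time-consistent orders of the 7 completed operations: 14 — all fail the atomic register replay
sample order #1, #2, #3, #4, #5, #6, #7 stalls at step 7 — #7 load() → 6 has no legal effect
sample order #1, #2, #3, #4, #6, #5, #7 stalls at step 5 — #6 load() → 17 has no legal effect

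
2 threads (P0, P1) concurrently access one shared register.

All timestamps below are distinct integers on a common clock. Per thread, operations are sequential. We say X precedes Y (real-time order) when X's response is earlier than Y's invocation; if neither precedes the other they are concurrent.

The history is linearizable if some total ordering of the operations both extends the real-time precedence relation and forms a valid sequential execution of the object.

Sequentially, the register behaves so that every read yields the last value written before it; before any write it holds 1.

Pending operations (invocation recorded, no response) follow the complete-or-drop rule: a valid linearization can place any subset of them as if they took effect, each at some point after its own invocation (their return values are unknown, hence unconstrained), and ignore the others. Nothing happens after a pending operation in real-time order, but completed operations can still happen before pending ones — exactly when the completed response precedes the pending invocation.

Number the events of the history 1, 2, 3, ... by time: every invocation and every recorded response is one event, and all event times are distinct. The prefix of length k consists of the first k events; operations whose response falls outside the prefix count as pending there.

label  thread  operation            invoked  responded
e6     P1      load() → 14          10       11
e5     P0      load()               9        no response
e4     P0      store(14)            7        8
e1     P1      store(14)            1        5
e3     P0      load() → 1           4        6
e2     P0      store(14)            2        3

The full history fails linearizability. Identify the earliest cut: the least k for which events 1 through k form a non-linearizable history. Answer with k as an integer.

6

events 1..5 are still linearizable — one witness is e1, e2:
1. e1 store(14), leaving value 14
2. e2 store(14), leaving value 14
with event 6 included (e3 responding at time 6), all real-time-consistent orders fail
one such order, e1, e2, e3, breaks at step 3 where e3 load() → 1 is illegal
one such order, e2, e1, e3, breaks at step 3 where e3 load() → 1 is illegal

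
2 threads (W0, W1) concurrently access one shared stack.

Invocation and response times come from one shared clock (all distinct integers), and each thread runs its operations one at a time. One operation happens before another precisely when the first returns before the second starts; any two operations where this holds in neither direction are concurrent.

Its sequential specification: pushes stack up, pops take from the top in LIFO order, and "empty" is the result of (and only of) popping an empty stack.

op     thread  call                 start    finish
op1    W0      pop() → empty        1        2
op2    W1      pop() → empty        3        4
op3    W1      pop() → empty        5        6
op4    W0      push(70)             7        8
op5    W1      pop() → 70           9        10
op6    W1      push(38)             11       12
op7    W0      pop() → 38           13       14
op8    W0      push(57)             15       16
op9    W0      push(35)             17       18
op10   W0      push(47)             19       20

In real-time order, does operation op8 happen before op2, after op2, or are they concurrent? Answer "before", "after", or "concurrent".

after

op8 spans [15,16], op2 spans [3,4]
resp(op2)=4 < inv(op8)=15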